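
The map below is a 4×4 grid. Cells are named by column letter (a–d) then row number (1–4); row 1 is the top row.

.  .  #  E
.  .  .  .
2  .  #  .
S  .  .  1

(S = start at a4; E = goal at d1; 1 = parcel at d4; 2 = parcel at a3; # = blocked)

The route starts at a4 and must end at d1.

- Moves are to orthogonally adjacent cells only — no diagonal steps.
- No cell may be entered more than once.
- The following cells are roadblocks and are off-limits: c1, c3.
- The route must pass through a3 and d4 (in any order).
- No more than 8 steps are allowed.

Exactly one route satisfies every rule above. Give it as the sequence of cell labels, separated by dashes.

The 8-move cap with required stops at a3, d4 leaves no slack for detours.
Route from a4: up 1 to a3, right 1 to b3, down 1 to b4, right 2 to d4, up 3 to d1 — 8 moves in all.
Check: all required cells visited; 8 ≤ 8 moves.

a4 - a3 - b3 - b4 - c4 - d4 - d3 - d2 - d1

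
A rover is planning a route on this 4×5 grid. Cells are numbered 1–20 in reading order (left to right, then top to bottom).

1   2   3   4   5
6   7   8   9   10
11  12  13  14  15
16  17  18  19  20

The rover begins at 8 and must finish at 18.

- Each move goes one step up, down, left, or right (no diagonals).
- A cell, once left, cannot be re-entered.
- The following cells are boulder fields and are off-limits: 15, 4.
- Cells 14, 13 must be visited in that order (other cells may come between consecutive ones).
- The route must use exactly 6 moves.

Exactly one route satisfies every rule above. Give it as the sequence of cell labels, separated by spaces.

The waypoints must appear in the order 14, 13, with no cell reused.
Route from 8: right 1 to 9, down 1 to 14, left 2 to 12, down 1 to 17, right 1 to 18 — 6 moves in all.
Check: order respected (14 at step 2, 13 at step 3); 6 moves as required.

8 9 14 13 12 17 18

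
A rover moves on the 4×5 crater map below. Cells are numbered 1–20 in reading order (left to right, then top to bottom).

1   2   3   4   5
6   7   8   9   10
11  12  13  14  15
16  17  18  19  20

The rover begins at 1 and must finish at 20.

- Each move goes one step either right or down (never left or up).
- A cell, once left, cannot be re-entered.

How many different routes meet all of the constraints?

A right/down-only route from 1 to 20 makes exactly 3 down-moves and 4 right-moves in some order.
With no other constraints that would be C(7,3) = 35 routes.
That gives 35 routes.

35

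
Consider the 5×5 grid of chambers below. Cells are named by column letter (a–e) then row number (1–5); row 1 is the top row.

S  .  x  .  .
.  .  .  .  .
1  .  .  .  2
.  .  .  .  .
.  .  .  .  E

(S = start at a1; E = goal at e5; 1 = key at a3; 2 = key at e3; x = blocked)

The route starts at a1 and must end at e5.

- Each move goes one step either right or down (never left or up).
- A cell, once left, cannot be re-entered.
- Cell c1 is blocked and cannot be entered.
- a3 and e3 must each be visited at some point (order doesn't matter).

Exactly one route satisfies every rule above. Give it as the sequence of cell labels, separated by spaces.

a1 a2 a3 b3 c3 d3 e3 e4 e5

Moves only go right or down, so the column and row indices never decrease.
Route from a1: down 2 to a3, right 4 to e3, down 2 to e5 — 8 moves in all.
Check: all required cells visited.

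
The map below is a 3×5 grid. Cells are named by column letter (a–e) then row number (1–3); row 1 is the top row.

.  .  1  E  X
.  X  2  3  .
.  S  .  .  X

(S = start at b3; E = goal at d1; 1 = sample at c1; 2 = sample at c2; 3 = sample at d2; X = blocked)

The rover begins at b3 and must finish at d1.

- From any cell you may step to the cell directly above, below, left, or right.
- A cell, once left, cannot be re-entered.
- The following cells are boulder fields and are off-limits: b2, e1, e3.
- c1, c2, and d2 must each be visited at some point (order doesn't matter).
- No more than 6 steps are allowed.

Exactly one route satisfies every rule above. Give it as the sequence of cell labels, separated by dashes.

Any route must reach c1, c2, and d2 and still end at d1 within 6 moves, so the order of the required stops is forced.
Route from b3: right 2 to d3, up 1 to d2, left 1 to c2, up 1 to c1, right 1 to d1 — 6 moves in all.
Check: all required cells visited; 6 ≤ 6 moves.

b3 - c3 - d3 - d2 - c2 - c1 - d1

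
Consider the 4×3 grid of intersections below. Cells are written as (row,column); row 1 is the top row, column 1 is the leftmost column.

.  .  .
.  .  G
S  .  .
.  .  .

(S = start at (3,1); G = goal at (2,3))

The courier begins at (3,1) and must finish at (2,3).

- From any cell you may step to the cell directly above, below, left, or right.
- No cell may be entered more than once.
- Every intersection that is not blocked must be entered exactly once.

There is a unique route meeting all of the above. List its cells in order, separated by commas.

Need to visit all 12 open cells exactly once, starting at (3,1) and ending at (2,3).
Cell (4,3) has only two open neighbours ((3,3) and (4,2)), so the path must pass straight through it: one of those is the cell it's entered from and the other is where it exits.
Route from (3,1): down 1 to (4,1), right 2 to (4,3), up 1 to (3,3), left 1 to (3,2), up 1 to (2,2), left 1 to (2,1), up 1 to (1,1), right 2 to (1,3), down 1 to (2,3) — 11 moves in all.
Check: all 12 open cells covered.

(3,1), (4,1), (4,2), (4,3), (3,3), (3,2), (2,2), (2,1), (1,1), (1,2), (1,3), (2,3)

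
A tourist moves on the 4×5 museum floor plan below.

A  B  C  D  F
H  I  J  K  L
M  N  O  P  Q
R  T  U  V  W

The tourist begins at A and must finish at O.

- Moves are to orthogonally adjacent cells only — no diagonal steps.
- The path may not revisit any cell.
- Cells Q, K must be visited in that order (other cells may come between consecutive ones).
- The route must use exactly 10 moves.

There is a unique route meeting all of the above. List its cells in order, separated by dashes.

A - B - C - D - F - L - Q - P - K - J - O

The waypoints must appear in the order Q, K, with no cell reused.
Route from A: 4× right (reaching F), 2× down (reaching Q), left to P, up to K, left to J, down to O — 10 moves in all.
Check: order respected (Q at step 6, K at step 8); 10 moves as required.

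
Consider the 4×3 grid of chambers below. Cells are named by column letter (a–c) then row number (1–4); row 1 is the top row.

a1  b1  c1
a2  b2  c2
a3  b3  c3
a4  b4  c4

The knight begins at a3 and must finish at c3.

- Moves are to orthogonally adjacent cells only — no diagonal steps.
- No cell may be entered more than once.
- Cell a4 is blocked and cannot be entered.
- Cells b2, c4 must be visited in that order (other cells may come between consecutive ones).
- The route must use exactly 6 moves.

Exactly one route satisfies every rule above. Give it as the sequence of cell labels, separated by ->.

a3 -> a2 -> b2 -> b3 -> b4 -> c4 -> c3

The waypoints must appear in the order b2, c4, with no cell reused.
Route from a3: up 1 to a2, right 1 to b2, down 2 to b4, right 1 to c4, up 1 to c3 — 6 moves in all.
Check: order respected (b2 at step 2, c4 at step 5); 6 moves as required.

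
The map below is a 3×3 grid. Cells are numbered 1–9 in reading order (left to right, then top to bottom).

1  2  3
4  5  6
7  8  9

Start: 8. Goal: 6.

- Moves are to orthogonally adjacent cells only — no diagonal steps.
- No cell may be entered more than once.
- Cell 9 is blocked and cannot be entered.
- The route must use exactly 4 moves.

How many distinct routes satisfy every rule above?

2

Need simple routes of exactly 4 moves from 8 to 6 (Manhattan distance 2, so 1 moves are spent on a detour and 1 undoing it).
Enumerating: 8 5 2 3 6 | 8 7 4 5 6.
That gives 2 routes.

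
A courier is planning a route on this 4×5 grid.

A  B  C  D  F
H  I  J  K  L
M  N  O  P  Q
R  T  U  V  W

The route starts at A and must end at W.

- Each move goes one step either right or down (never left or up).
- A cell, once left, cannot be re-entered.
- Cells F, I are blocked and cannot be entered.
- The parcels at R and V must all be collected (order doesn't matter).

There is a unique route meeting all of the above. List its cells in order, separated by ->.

A -> H -> M -> R -> T -> U -> V -> W

Moves only go right or down, so the column and row indices never decrease.
Route from A: 3× down (reaching R), 4× right (reaching W) — 7 moves in all.
Check: all required cells visited.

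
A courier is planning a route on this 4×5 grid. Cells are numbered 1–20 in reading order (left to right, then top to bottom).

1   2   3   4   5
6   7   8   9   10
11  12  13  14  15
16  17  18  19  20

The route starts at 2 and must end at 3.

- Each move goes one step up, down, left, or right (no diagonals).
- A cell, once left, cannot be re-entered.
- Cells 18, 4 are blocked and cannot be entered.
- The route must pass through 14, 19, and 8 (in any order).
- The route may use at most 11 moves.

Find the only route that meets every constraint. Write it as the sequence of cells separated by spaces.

The budget equals the shortest possible length, so every move has to be on a shortest route through the required cells.
Route from 2: down 2 to 12, right 2 to 14, down 1 to 19, right 1 to 20, up 2 to 10, left 2 to 8, up 1 to 3 — 11 moves in all.
Check: all required cells visited; 11 ≤ 11 moves.

2 7 12 13 14 19 20 15 10 9 8 3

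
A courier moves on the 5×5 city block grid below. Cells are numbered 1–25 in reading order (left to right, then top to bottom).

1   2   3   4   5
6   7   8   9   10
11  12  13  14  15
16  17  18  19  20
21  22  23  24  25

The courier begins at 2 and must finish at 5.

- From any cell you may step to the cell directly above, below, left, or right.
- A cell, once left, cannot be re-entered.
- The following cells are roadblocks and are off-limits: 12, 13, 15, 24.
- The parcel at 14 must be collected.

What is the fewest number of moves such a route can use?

Any route passes through 14 somewhere between 2 and 5. Summing Manhattan distances along the two legs (2 → 14 → 5) gives a lower bound of 4 + 3 = 7 moves.
The shortest route satisfying every rule uses 11 moves: 2 → 7 → 6 → 11 → 16 → 17 → 18 → 19 → 14 → 9 → 4 → 5.
The no-revisit rule (legs can't share cells) pushes the minimum above the 7-move bound; an exhaustive check rules out every length from 7 to 10 (on a 4-connected grid the length of any start-to-goal walk has the same parity as the Manhattan bound, so only lengths 7, 9, 11, … need checking), leaving 11 as the minimum.

11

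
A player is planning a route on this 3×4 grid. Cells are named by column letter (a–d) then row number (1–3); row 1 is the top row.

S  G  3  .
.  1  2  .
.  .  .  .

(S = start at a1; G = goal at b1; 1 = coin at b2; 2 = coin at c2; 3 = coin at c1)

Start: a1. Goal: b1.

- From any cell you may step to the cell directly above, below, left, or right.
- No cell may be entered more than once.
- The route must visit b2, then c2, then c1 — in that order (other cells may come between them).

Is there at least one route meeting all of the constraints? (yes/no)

yes

One route that works: a1 → a2 → b2 → c2 → c1 → b1.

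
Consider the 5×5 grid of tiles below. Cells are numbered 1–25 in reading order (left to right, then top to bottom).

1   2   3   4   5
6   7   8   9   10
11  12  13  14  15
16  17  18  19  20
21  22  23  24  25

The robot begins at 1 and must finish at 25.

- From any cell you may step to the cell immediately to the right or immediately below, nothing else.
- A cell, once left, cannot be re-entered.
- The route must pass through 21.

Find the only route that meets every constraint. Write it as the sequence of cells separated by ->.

1 -> 6 -> 11 -> 16 -> 21 -> 22 -> 23 -> 24 -> 25

Moves only go right or down, so the column and row indices never decrease.
Route from 1: 4× down (reaching 21), 4× right (reaching 25) — 8 moves in all.
Check: all required cells visited.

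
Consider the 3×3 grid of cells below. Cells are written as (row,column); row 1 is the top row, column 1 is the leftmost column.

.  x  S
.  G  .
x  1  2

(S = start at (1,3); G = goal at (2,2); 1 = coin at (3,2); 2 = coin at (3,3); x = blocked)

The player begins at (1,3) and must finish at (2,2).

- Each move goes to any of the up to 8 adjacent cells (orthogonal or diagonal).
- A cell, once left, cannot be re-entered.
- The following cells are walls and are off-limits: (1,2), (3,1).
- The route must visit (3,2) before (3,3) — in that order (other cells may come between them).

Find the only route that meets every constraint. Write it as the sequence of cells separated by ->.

The waypoints must appear in the order (3,2), (3,3), with no cell reused.
Route from (1,3): down to (2,3), down-left to (3,2), right to (3,3), up-left to (2,2) — 4 moves in all.
Check: order respected (1 at step 2, 2 at step 3).

(1,3) -> (2,3) -> (3,2) -> (3,3) -> (2,2)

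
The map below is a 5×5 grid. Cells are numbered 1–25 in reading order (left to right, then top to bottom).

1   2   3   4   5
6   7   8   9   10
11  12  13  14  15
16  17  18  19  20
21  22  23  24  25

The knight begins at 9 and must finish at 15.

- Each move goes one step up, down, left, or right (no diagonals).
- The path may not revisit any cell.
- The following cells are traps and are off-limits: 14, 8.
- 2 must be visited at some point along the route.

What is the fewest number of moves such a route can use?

10

Any route passes through 2 somewhere between 9 and 15. Summing Manhattan distances along the two legs (9 → 2 → 15) gives a lower bound of 3 + 5 = 8 moves.
The shortest route satisfying every rule uses 10 moves: 9 → 4 → 3 → 2 → 7 → 12 → 17 → 18 → 19 → 20 → 15.
The no-revisit rule (legs can't share cells) pushes the minimum above the 8-move bound; an exhaustive check rules out every length from 8 to 9, leaving 10 as the minimum.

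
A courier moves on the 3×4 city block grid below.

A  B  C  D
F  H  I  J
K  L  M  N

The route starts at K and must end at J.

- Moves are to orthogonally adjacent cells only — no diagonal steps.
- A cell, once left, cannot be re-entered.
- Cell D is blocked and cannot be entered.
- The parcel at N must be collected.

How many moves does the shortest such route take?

Any route passes through N somewhere between K and J. Summing Manhattan distances along the two legs (K → N → J) gives a lower bound of 3 + 1 = 4 moves.
A route of 4 moves achieves this: K → L → M → N → J.
Since 4 matches the lower bound, it is optimal.

4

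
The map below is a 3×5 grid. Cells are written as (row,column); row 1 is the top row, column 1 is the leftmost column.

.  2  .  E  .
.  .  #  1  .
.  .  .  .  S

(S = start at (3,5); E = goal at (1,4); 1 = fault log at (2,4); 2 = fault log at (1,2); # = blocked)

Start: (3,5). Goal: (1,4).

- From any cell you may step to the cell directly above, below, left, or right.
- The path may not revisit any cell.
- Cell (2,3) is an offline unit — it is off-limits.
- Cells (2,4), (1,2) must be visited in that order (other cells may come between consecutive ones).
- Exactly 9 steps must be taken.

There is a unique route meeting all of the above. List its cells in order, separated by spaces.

The waypoints must appear in the order (2,4), (1,2), with no cell reused.
Route from (3,5): up to (2,5), left to (2,4), down to (3,4), 2× left (reaching (3,2)), 2× up (reaching (1,2)), 2× right (reaching (1,4)) — 9 moves in all.
Check: order respected (1 at step 2, 2 at step 7); 9 moves as required.

(3,5) (2,5) (2,4) (3,4) (3,3) (3,2) (2,2) (1,2) (1,3) (1,4)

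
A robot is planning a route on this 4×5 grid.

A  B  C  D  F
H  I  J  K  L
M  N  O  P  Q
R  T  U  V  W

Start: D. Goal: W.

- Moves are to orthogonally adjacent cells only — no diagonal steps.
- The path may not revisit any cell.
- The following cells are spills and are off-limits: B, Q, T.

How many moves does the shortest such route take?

The Manhattan distance from D to W is |1−4| + |4−5| = 4, so at least 4 moves are needed.
A route of 4 moves achieves this: D → K → P → V → W.
Since 4 matches the lower bound, it is optimal.

4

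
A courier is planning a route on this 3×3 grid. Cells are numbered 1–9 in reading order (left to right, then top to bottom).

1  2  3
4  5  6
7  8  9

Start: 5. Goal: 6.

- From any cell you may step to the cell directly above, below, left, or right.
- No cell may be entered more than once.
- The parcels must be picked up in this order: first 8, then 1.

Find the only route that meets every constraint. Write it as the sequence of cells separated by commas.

5, 8, 7, 4, 1, 2, 3, 6

The waypoints must appear in the order 8, 1, with no cell reused.
Route from 5: down to 8, left to 7, 2× up (reaching 1), 2× right (reaching 3), down to 6 — 7 moves in all.
Check: order respected (8 at step 1, 1 at step 4).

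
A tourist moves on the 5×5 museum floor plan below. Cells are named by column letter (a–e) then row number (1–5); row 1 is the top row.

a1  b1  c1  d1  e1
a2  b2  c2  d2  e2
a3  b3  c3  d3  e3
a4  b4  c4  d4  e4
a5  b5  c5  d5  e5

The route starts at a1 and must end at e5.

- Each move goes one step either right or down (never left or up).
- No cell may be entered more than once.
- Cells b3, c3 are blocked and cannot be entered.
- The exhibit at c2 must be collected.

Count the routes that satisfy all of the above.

12

A right/down-only route from a1 to e5 makes exactly 4 down-moves and 4 right-moves in some order.
With no other constraints that would be C(8,4) = 70 routes.
Split at c2 and multiply the segment counts (each segment already excludes blocked cells): a1→c2: 3; c2→e5: 4; product = 12.
That gives 12 routes.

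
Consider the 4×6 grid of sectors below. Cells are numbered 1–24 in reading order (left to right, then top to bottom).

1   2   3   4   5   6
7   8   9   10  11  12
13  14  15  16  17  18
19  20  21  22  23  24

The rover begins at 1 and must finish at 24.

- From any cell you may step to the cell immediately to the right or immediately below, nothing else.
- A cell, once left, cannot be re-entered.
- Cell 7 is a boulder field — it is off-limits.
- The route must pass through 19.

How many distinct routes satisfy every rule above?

0

A right/down-only route from 1 to 24 makes exactly 3 down-moves and 5 right-moves in some order.
With no other constraints that would be C(8,3) = 56 routes.
Split at 19 and multiply the segment counts (each segment already excludes blocked cells): 1→19: 0; 19→24: 1; product = 0.
No route satisfies every constraint, so the count is 0.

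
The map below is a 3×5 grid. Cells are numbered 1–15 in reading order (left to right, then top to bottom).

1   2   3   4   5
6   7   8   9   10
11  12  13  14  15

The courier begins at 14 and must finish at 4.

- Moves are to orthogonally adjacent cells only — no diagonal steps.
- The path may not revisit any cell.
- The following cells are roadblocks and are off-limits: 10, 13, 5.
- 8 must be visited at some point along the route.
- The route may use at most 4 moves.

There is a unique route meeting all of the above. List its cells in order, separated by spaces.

14 9 8 3 4

The budget equals the shortest possible length, so every move has to be on a shortest route through the required cells.
Route from 14: up to 9, left to 8, up to 3, right to 4 — 4 moves in all.
Check: all required cells visited; 4 ≤ 4 moves.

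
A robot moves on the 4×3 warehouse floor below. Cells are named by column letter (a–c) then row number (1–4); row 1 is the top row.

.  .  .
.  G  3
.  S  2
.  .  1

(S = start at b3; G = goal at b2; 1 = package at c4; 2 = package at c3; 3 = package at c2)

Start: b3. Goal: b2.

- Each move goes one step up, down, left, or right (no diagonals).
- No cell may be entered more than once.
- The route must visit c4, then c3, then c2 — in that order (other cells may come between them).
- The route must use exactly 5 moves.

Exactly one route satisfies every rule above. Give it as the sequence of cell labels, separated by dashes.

The waypoints must appear in the order c4, c3, c2, with no cell reused.
Route from b3: down 1 to b4, right 1 to c4, up 2 to c2, left 1 to b2 — 5 moves in all.
Check: order respected (1 at step 2, 2 at step 3, 3 at step 4); 5 moves as required.

b3 - b4 - c4 - c3 - c2 - b2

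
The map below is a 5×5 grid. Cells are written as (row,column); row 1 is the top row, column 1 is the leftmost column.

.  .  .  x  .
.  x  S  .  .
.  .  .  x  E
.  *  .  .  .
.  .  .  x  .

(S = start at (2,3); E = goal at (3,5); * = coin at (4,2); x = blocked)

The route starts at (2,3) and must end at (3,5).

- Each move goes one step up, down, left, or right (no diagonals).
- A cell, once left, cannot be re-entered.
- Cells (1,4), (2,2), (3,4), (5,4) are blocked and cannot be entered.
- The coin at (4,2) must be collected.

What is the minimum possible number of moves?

7

Any route passes through (4,2) somewhere between (2,3) and (3,5). Summing Manhattan distances along the two legs ((2,3) → (4,2) → (3,5)) gives a lower bound of 3 + 4 = 7 moves.
A route of 7 moves achieves this: (2,3) → (3,3) → (3,2) → (4,2) → (4,3) → (4,4) → (4,5) → (3,5).
Since 7 matches the lower bound, it is optimal.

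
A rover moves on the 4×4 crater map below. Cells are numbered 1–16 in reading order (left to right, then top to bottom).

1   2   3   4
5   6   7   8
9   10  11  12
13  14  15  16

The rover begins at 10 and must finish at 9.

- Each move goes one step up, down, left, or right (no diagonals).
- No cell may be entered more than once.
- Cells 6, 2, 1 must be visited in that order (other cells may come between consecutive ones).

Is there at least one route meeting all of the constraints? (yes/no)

One route that works: 10 → 6 → 2 → 1 → 5 → 9.

yes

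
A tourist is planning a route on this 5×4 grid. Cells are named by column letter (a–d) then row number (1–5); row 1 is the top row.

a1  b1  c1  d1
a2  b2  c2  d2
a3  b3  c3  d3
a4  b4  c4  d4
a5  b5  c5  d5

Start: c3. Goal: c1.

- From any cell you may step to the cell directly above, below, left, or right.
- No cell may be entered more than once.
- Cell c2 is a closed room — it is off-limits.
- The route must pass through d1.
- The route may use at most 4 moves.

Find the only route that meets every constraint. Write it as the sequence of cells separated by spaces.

c3 d3 d2 d1 c1

The budget equals the shortest possible length, so every move has to be on a shortest route through the required cells.
Route from c3: right to d3, 2× up (reaching d1), left to c1 — 4 moves in all.
Check: all required cells visited; 4 ≤ 4 moves.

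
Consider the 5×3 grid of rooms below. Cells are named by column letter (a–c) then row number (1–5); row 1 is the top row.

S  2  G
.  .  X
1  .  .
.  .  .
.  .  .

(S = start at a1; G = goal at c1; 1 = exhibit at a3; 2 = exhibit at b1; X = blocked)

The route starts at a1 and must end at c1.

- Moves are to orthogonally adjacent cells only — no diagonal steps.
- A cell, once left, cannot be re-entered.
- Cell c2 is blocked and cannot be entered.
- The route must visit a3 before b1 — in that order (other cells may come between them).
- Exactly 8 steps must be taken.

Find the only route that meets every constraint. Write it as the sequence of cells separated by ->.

The waypoints must appear in the order a3, b1, with no cell reused.
Route from a1: 3× down (reaching a4), right to b4, 3× up (reaching b1), right to c1 — 8 moves in all.
Check: order respected (1 at step 2, 2 at step 7); 8 moves as required.

a1 -> a2 -> a3 -> a4 -> b4 -> b3 -> b2 -> b1 -> c1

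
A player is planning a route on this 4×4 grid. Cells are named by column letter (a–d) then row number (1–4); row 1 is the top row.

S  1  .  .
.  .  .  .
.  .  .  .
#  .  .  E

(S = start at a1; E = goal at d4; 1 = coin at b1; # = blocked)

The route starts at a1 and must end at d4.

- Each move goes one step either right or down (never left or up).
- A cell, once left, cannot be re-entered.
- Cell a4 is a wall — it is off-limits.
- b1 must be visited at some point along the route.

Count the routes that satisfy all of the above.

A right/down-only route from a1 to d4 makes exactly 3 down-moves and 3 right-moves in some order.
With no other constraints that would be C(6,3) = 20 routes.
Split at b1 and multiply the segment counts (each segment already excludes blocked cells): a1→b1: 1; b1→d4: 10; product = 10.
That gives 10 routes.

10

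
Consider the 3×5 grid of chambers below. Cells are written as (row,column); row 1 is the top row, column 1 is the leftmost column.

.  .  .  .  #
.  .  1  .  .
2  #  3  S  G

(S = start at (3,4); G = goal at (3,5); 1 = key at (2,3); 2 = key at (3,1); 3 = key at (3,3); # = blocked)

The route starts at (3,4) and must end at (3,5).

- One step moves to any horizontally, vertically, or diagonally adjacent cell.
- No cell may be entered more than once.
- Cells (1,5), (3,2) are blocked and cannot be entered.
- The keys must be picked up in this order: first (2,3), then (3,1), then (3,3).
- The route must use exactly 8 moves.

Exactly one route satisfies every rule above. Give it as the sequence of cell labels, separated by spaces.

The waypoints must appear in the order (2,3), (3,1), (3,3), with no cell reused.
Route from (3,4): up-left 2 to (1,2), down-left 1 to (2,1), down 1 to (3,1), up-right 1 to (2,2), down-right 1 to (3,3), up-right 1 to (2,4), down-right 1 to (3,5) — 8 moves in all.
Check: order respected (1 at step 1, 2 at step 4, 3 at step 6); 8 moves as required.

(3,4) (2,3) (1,2) (2,1) (3,1) (2,2) (3,3) (2,4) (3,5)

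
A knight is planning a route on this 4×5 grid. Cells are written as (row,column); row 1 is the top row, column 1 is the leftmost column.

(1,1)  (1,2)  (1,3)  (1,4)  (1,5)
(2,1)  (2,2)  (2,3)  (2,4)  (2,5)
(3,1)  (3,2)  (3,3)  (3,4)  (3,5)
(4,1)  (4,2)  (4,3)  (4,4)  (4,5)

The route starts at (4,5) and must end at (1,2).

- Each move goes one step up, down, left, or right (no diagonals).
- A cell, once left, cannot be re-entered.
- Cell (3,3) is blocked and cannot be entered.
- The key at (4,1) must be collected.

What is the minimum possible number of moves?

8

Any route passes through (4,1) somewhere between (4,5) and (1,2). Summing Manhattan distances along the two legs ((4,5) → (4,1) → (1,2)) gives a lower bound of 4 + 4 = 8 moves.
A route of 8 moves achieves this: (4,5) → (4,4) → (4,3) → (4,2) → (4,1) → (3,1) → (2,1) → (1,1) → (1,2).
Since 8 matches the lower bound, it is optimal.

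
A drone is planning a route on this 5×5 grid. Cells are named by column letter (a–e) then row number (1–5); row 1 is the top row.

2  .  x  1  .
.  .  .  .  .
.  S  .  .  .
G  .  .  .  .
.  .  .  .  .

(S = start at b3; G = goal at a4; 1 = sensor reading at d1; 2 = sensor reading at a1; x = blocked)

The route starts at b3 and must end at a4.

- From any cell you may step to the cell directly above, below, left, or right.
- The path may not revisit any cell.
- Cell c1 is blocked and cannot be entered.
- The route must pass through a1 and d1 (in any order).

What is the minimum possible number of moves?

14

Any route passes through a1 and d1 in some order between b3 and a4. Summing Manhattan distances along each leg and taking the cheapest ordering (b3 → d1 → a1 → a4) gives a lower bound of 4 + 3 + 3 = 10 moves.
That bound ignores the blocked cells. Measuring each leg by the fewest moves that actually steer around them (b3→d1: 4; d1→a1: 5; a1→a4: 3) raises the lower bound to 12.
The shortest route satisfying every rule uses 14 moves: b3 → c3 → d3 → e3 → e2 → e1 → d1 → d2 → c2 → b2 → b1 → a1 → a2 → a3 → a4.
The bound of 12 isn't tight here; checking systematically, no route of length 12 through 13 satisfies every constraint, so 14 is the minimum.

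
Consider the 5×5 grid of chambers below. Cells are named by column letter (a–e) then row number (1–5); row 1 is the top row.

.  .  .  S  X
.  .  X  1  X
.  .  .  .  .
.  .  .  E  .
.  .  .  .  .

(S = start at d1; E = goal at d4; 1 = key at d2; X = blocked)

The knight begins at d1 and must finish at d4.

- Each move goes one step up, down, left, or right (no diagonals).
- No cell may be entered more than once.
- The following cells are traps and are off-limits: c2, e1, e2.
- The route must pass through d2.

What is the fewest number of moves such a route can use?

3

Any route passes through d2 somewhere between d1 and d4. Summing Manhattan distances along the two legs (d1 → d2 → d4) gives a lower bound of 1 + 2 = 3 moves.
A route of 3 moves achieves this: d1 → d2 → d3 → d4.
Since 3 matches the lower bound, it is optimal.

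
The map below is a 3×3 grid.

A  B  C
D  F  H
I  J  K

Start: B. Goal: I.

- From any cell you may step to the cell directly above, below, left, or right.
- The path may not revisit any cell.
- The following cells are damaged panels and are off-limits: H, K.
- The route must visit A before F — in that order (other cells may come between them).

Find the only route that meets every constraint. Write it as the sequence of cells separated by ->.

B -> A -> D -> F -> J -> I

The waypoints must appear in the order A, F, with no cell reused.
Route from B: left to A, down to D, right to F, down to J, left to I — 5 moves in all.
Check: order respected (A at step 1, F at step 3).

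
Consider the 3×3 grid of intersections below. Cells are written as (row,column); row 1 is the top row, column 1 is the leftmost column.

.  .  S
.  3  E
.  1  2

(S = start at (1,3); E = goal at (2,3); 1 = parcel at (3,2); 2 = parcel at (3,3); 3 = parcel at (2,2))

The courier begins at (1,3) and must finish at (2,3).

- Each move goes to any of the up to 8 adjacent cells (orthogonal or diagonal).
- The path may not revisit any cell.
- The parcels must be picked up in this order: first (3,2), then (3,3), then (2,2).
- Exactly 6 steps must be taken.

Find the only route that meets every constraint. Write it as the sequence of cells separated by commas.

(1,3), (1,2), (2,1), (3,2), (3,3), (2,2), (2,3)

The waypoints must appear in the order (3,2), (3,3), (2,2), with no cell reused.
Route from (1,3): left 1 to (1,2), down-left 1 to (2,1), down-right 1 to (3,2), right 1 to (3,3), up-left 1 to (2,2), right 1 to (2,3) — 6 moves in all.
Check: order respected (1 at step 3, 2 at step 4, 3 at step 5); 6 moves as required.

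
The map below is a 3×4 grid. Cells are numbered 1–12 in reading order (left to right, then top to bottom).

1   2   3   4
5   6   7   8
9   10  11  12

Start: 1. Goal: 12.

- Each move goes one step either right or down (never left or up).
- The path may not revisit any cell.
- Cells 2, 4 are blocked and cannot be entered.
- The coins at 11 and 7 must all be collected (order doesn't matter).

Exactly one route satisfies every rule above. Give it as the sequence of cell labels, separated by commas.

Moves only go right or down, so the column and row indices never decrease.
Route from 1: down 1 to 5, right 2 to 7, down 1 to 11, right 1 to 12 — 5 moves in all.
Check: all required cells visited.

1, 5, 6, 7, 11, 12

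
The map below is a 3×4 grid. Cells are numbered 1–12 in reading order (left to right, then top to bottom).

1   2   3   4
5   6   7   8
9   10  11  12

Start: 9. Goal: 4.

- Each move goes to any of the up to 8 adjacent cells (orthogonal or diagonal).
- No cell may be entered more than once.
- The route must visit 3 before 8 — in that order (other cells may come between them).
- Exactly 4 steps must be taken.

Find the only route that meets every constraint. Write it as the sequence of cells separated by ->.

9 -> 6 -> 3 -> 8 -> 4

The waypoints must appear in the order 3, 8, with no cell reused.
Route from 9: up-right 2 to 3, down-right 1 to 8, up 1 to 4 — 4 moves in all.
Check: order respected (3 at step 2, 8 at step 3); 4 moves as required.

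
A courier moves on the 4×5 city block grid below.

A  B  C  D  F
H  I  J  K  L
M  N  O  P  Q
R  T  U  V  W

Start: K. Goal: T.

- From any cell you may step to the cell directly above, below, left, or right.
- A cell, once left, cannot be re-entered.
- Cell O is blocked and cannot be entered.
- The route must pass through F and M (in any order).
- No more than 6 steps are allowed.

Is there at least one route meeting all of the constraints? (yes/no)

no

Even ignoring the no-revisit rule, getting from K to T, taking the cheapest ordering K → F → M → T needs at least 2 + 6 + 2 = 10 moves (Manhattan distance per leg), which exceeds the 6-move limit.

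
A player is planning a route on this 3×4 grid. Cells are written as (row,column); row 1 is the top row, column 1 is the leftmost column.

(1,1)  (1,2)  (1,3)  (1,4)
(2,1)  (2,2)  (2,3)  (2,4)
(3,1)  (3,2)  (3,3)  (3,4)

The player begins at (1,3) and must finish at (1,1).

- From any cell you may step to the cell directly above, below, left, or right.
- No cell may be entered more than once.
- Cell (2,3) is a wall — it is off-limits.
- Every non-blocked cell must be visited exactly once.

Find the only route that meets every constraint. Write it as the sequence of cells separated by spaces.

(1,3) (1,4) (2,4) (3,4) (3,3) (3,2) (3,1) (2,1) (2,2) (1,2) (1,1)

Need to visit all 11 open cells exactly once, starting at (1,3) and ending at (1,1).
Route from (1,3): right to (1,4), 2× down (reaching (3,4)), 3× left (reaching (3,1)), up to (2,1), right to (2,2), up to (1,2), left to (1,1) — 10 moves in all.
Check: all 11 open cells covered.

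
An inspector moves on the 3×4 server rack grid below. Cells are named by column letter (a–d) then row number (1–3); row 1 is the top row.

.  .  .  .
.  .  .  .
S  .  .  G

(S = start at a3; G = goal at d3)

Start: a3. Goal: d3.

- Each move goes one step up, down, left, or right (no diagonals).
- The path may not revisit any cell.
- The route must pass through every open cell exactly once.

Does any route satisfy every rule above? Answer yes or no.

yes

One route that works: a3 → a2 → a1 → b1 → b2 → b3 → c3 → c2 → c1 → d1 → d2 → d3.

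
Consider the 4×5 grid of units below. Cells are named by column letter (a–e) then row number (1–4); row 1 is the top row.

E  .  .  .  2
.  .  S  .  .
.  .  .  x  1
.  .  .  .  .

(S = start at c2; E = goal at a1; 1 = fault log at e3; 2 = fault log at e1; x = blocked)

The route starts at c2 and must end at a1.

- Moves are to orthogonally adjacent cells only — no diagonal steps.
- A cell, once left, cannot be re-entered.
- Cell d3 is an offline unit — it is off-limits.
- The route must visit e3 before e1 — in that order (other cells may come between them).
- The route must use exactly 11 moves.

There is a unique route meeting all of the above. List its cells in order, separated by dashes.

c2 - c3 - c4 - d4 - e4 - e3 - e2 - e1 - d1 - c1 - b1 - a1

The waypoints must appear in the order e3, e1, with no cell reused.
Route from c2: down 2 to c4, right 2 to e4, up 3 to e1, left 4 to a1 — 11 moves in all.
Check: order respected (1 at step 5, 2 at step 7); 11 moves as required.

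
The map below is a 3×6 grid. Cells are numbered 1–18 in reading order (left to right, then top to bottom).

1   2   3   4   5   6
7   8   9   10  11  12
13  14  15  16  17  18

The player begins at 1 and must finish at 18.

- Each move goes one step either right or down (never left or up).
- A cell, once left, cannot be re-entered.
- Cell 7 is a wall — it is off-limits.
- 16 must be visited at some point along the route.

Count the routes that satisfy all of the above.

6

A right/down-only route from 1 to 18 makes exactly 2 down-moves and 5 right-moves in some order.
With no other constraints that would be C(7,2) = 21 routes.
Split at 16 and multiply the segment counts (each segment already excludes blocked cells): 1→16: 6; 16→18: 1; product = 6.
That gives 6 routes.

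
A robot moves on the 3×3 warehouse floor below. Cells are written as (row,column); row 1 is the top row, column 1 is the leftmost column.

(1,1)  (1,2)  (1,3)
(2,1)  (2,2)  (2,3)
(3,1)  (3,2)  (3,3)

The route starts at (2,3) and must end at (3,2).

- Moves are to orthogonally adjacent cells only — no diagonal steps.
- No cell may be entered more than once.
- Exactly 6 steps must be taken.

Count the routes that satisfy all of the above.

4

Need simple routes of exactly 6 moves from (2,3) to (3,2) (Manhattan distance 2, so 2 moves are spent on a detour and 2 undoing it).
Enumerating: (2,3) (1,3) (1,2) (2,2) (2,1) (3,1) (3,2) | (2,3) (1,3) (1,2) (1,1) (2,1) (3,1) (3,2) | (2,3) (1,3) (1,2) (1,1) (2,1) (2,2) (3,2) | (2,3) (2,2) (1,2) (1,1) (2,1) (3,1) (3,2).
That gives 4 routes.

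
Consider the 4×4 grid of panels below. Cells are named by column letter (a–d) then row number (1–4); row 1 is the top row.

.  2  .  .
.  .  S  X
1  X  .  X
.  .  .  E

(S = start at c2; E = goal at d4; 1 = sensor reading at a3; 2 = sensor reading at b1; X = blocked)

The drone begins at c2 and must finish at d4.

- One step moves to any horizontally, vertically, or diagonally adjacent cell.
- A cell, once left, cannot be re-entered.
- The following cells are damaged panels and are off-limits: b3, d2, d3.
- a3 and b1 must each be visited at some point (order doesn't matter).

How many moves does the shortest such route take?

Any route passes through a3 and b1 in some order between c2 and d4. Summing Chebyshev distances along each leg and taking the cheapest ordering (c2 → b1 → a3 → d4) gives a lower bound of 1 + 2 + 3 = 6 moves.
A route of 6 moves achieves this: c2 → b1 → a2 → a3 → b2 → c3 → d4.
Since 6 matches the lower bound, it is optimal.

6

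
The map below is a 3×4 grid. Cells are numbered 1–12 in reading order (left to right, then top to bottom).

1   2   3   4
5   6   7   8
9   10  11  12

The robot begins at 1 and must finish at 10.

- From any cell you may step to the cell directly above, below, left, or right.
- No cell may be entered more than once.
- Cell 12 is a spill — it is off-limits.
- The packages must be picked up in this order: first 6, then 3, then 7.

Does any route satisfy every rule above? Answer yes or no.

One route that works: 1 → 5 → 6 → 2 → 3 → 7 → 11 → 10.

yes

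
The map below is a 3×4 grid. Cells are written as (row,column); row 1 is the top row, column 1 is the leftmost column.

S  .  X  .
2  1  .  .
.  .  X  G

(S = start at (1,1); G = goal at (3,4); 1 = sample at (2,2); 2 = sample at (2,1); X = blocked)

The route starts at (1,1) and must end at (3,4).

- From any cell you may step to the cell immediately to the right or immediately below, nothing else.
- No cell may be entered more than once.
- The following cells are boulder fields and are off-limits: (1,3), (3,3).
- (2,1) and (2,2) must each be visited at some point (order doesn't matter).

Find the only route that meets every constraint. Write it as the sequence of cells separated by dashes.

Moves only go right or down, so the column and row indices never decrease.
Route from (1,1): down 1 to (2,1), right 3 to (2,4), down 1 to (3,4) — 5 moves in all.
Check: all required cells visited.

(1,1) - (2,1) - (2,2) - (2,3) - (2,4) - (3,4)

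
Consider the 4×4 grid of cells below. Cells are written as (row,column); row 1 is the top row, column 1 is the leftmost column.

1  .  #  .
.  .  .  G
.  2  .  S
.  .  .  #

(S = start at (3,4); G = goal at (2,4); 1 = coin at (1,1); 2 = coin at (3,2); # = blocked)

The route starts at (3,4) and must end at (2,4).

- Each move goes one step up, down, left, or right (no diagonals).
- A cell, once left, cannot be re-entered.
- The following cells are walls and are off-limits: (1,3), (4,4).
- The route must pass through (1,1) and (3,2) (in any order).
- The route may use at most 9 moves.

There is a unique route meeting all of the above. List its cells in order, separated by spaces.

(3,4) (3,3) (3,2) (3,1) (2,1) (1,1) (1,2) (2,2) (2,3) (2,4)

The budget equals the shortest possible length, so every move has to be on a shortest route through the required cells.
Route from (3,4): 3× left (reaching (3,1)), 2× up (reaching (1,1)), right to (1,2), down to (2,2), 2× right (reaching (2,4)) — 9 moves in all.
Check: all required cells visited; 9 ≤ 9 moves.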